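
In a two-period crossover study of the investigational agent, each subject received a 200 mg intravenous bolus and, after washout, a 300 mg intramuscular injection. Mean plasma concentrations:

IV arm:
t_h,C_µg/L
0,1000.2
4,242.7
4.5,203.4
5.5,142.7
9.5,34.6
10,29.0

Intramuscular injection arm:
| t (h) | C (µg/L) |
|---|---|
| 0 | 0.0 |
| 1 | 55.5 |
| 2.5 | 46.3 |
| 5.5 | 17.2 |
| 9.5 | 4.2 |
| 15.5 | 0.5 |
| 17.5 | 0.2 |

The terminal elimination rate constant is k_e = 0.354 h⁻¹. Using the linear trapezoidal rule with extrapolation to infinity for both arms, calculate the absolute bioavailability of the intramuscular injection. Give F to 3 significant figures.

F = 0.0533

Trapezoidal AUC_0→10 (IV):
  [0→4]: (1000.2+242.7)/2 × 4 = 2485.8
  [4→4.5]: (242.7+203.4)/2 × 0.5 = 111.525
  [4.5→5.5]: (203.4+142.7)/2 × 1 = 173.05
  [5.5→9.5]: (142.7+34.6)/2 × 4 = 354.6
  [9.5→10]: (34.6+29.0)/2 × 0.5 = 15.9
  Sum = 3140.875 µg/L·h
IV tail: 29.0/0.354 = 81.921; AUC_iv,0→∞ = 3140.875 + 81.921 = 3222.796 µg/L·h
Trapezoidal AUC_0→17.5 (intramuscular injection):
  [0→1]: (0.0+55.5)/2 × 1 = 27.75
  [1→2.5]: (55.5+46.3)/2 × 1.5 = 76.35
  [2.5→5.5]: (46.3+17.2)/2 × 3 = 95.25
  [5.5→9.5]: (17.2+4.2)/2 × 4 = 42.8
  [9.5→15.5]: (4.2+0.5)/2 × 6 = 14.1
  [15.5→17.5]: (0.5+0.2)/2 × 2 = 0.7
  Sum = 256.95 µg/L·h
intramuscular injection tail: 0.2/0.354 = 0.565; AUC_ev,0→∞ = 256.95 + 0.565 = 257.515 µg/L·h
F = (AUC_ev/D_ev)/(AUC_iv/D_iv) = (257.515/300)/(3222.796/200) = 0.858383/16.11398 = 0.0533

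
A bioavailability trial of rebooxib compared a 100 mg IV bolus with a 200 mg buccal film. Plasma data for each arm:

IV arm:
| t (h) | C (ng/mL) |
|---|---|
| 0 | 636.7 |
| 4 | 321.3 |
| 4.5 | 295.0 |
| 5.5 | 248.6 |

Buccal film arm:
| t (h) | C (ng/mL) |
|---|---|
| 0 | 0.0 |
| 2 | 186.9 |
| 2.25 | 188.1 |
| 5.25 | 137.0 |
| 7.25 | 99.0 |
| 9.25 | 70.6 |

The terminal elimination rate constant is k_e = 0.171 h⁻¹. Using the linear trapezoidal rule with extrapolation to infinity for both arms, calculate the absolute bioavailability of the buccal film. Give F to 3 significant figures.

Trapezoidal AUC_0→5.5 (IV):
  [0→4]: (636.7+321.3)/2 × 4 = 1916.0
  [4→4.5]: (321.3+295.0)/2 × 0.5 = 154.075
  [4.5→5.5]: (295.0+248.6)/2 × 1 = 271.8
  Sum = 2341.875 ng/mL·h
IV tail: 248.6/0.171 = 1453.801; AUC_iv,0→∞ = 2341.875 + 1453.801 = 3795.676 ng/mL·h
Trapezoidal AUC_0→9.25 (buccal film):
  [0→2]: (0.0+186.9)/2 × 2 = 186.9
  [2→2.25]: (186.9+188.1)/2 × 0.25 = 46.875
  [2.25→5.25]: (188.1+137.0)/2 × 3 = 487.65
  [5.25→7.25]: (137.0+99.0)/2 × 2 = 236.0
  [7.25→9.25]: (99.0+70.6)/2 × 2 = 169.6
  Sum = 1127.025 ng/mL·h
buccal film tail: 70.6/0.171 = 412.865; AUC_ev,0→∞ = 1127.025 + 412.865 = 1539.89 ng/mL·h
F = (AUC_ev/D_ev)/(AUC_iv/D_iv) = (1539.89/200)/(3795.676/100) = 7.69945/37.95676 = 0.2028

F = 0.203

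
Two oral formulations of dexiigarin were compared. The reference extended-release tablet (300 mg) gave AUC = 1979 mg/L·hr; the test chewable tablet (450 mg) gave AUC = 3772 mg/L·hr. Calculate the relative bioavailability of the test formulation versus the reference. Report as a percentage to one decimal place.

F_rel = (AUC_test/D_test) / (AUC_ref/D_ref)
      = (3772/450) / (1979/300)
      = 8.38222 / 6.59667 = 1.2707 = 127.07%

F_rel = 127.1%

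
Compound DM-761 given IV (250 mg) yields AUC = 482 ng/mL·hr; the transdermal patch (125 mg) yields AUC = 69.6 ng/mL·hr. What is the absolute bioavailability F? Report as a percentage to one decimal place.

F = 28.9%

F = (AUC_ev / D_ev) / (AUC_iv / D_iv)
  = (69.6/125) / (482/250)
  = 0.5568 / 1.928 = 0.2888
  = 28.88%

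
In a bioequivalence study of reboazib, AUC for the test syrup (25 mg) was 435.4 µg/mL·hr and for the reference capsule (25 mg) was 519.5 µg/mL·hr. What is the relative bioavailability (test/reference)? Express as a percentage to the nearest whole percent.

F_rel = (AUC_test/D_test) / (AUC_ref/D_ref)
      = (435.4/25) / (519.5/25)
      = 17.416 / 20.78 = 0.8381 = 83.81%

F_rel = 84%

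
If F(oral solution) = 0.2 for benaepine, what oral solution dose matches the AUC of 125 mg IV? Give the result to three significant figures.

For equal systemic exposure: F × D_ev = D_iv
D_ev = D_iv / F = 125 / 0.2 = 625 mg

D_oral = 625 mg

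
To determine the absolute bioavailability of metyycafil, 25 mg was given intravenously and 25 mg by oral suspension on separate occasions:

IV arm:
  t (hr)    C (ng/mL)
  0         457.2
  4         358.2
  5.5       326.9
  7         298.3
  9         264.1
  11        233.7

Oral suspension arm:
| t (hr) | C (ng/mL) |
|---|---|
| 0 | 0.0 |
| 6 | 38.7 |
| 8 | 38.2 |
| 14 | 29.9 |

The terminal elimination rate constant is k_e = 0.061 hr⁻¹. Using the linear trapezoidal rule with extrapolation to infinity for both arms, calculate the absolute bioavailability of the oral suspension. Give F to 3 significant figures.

Trapezoidal AUC_0→11 (IV):
  [0→4]: (457.2+358.2)/2 × 4 = 1630.8
  [4→5.5]: (358.2+326.9)/2 × 1.5 = 513.825
  [5.5→7]: (326.9+298.3)/2 × 1.5 = 468.9
  [7→9]: (298.3+264.1)/2 × 2 = 562.4
  [9→11]: (264.1+233.7)/2 × 2 = 497.8
  Sum = 3673.725 ng/mL·hr
IV tail: 233.7/0.061 = 3831.148; AUC_iv,0→∞ = 3673.725 + 3831.148 = 7504.873 ng/mL·hr
Trapezoidal AUC_0→14 (oral suspension):
  [0→6]: (0.0+38.7)/2 × 6 = 116.1
  [6→8]: (38.7+38.2)/2 × 2 = 76.9
  [8→14]: (38.2+29.9)/2 × 6 = 204.3
  Sum = 397.3 ng/mL·hr
oral suspension tail: 29.9/0.061 = 490.164; AUC_ev,0→∞ = 397.3 + 490.164 = 887.464 ng/mL·hr
F = (AUC_ev/D_ev)/(AUC_iv/D_iv) = (887.464/25)/(7504.873/25) = 35.49856/300.19492 = 0.1183

F = 0.118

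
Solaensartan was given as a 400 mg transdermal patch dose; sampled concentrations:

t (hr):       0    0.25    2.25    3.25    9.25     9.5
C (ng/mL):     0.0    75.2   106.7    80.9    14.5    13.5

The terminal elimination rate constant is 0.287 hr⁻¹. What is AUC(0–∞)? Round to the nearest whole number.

AUC = 622 ng/mL·hr

Trapezoidal AUC_0→9.5:
  [0→0.25]: (0.0+75.2)/2 × 0.25 = 9.4
  [0.25→2.25]: (75.2+106.7)/2 × 2 = 181.9
  [2.25→3.25]: (106.7+80.9)/2 × 1 = 93.8
  [3.25→9.25]: (80.9+14.5)/2 × 6 = 286.2
  [9.25→9.5]: (14.5+13.5)/2 × 0.25 = 3.5
  Sum = 574.8 ng/mL·hr
Extrapolated tail: C_last / k_e = 13.5 / 0.287 = 47.038
AUC_0→∞ = 574.8 + 47.038 = 621.838 ng/mL·hr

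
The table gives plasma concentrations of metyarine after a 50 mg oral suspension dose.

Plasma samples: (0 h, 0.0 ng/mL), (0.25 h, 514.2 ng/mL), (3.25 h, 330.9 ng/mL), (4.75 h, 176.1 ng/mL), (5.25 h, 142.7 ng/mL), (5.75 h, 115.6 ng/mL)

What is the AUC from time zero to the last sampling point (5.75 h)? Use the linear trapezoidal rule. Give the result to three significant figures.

Trapezoidal AUC_0→5.75:
  [0→0.25]: (0.0+514.2)/2 × 0.25 = 64.275
  [0.25→3.25]: (514.2+330.9)/2 × 3 = 1267.65
  [3.25→4.75]: (330.9+176.1)/2 × 1.5 = 380.25
  [4.75→5.25]: (176.1+142.7)/2 × 0.5 = 79.7
  [5.25→5.75]: (142.7+115.6)/2 × 0.5 = 64.575
  Sum = 1856.45 ng/mL·h

AUC = 1860 ng/mL·h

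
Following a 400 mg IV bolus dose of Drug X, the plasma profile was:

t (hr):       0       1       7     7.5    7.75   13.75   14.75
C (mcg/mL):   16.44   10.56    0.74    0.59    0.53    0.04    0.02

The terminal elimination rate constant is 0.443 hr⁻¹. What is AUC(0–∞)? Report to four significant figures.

Trapezoidal AUC_0→14.75:
  [0→1]: (16.44+10.56)/2 × 1 = 13.5
  [1→7]: (10.56+0.74)/2 × 6 = 33.9
  [7→7.5]: (0.74+0.59)/2 × 0.5 = 0.3325
  [7.5→7.75]: (0.59+0.53)/2 × 0.25 = 0.14
  [7.75→13.75]: (0.53+0.04)/2 × 6 = 1.71
  [13.75→14.75]: (0.04+0.02)/2 × 1 = 0.03
  Sum = 49.6125 mcg/mL·hr
Extrapolated tail: C_last / k_e = 0.02 / 0.443 = 0.045
AUC_0→∞ = 49.6125 + 0.045 = 49.6575 mcg/mL·hr

AUC = 49.66 mcg/mL·hr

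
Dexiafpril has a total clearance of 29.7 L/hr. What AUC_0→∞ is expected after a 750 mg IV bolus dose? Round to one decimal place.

AUC_0→∞ = Dose_iv / CL
        = 750 / 29.7 = 25.2525 mg/L·hr

AUC = 25.3 mg/L·hr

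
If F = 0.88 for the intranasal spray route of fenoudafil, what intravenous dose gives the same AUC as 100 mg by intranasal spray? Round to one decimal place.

D_iv = 88.0 mg

Systemic exposure from an extravascular dose = F × D_ev, so the equivalent IV dose is F × D_ev.
D_iv = F × D_ev = 0.88 × 100 = 88 mg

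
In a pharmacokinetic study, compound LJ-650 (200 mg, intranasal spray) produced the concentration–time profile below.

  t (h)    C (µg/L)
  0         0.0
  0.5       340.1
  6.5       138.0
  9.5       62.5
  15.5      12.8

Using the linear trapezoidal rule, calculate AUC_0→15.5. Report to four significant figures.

Trapezoidal AUC_0→15.5:
  [0→0.5]: (0.0+340.1)/2 × 0.5 = 85.025
  [0.5→6.5]: (340.1+138.0)/2 × 6 = 1434.3
  [6.5→9.5]: (138.0+62.5)/2 × 3 = 300.75
  [9.5→15.5]: (62.5+12.8)/2 × 6 = 225.9
  Sum = 2045.975 µg/L·h

AUC = 2046 µg/L·h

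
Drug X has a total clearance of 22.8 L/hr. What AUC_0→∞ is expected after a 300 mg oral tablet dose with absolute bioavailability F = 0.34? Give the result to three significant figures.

AUC_0→∞ = F × Dose / CL
        = 0.34 × 300 / 22.8 = 4.47368 mg/L·hr

AUC = 4.47 mg/L·hr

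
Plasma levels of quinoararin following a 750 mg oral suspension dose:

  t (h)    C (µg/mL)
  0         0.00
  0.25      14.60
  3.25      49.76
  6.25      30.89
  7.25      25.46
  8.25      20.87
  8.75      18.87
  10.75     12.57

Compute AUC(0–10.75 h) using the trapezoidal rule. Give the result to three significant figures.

AUC = 312 µg/mL·h

Trapezoidal AUC_0→10.75:
  [0→0.25]: (0.00+14.60)/2 × 0.25 = 1.825
  [0.25→3.25]: (14.60+49.76)/2 × 3 = 96.54
  [3.25→6.25]: (49.76+30.89)/2 × 3 = 120.975
  [6.25→7.25]: (30.89+25.46)/2 × 1 = 28.175
  [7.25→8.25]: (25.46+20.87)/2 × 1 = 23.165
  [8.25→8.75]: (20.87+18.87)/2 × 0.5 = 9.935
  [8.75→10.75]: (18.87+12.57)/2 × 2 = 31.44
  Sum = 312.055 µg/mL·h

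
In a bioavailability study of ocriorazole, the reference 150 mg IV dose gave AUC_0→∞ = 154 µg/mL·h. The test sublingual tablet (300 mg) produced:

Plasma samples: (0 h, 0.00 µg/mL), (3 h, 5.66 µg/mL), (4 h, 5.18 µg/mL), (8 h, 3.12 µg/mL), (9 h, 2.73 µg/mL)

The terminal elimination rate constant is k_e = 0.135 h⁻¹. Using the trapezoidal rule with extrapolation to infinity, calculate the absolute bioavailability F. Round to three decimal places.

Trapezoidal AUC_0→9 (sublingual tablet):
  [0→3]: (0.00+5.66)/2 × 3 = 8.49
  [3→4]: (5.66+5.18)/2 × 1 = 5.42
  [4→8]: (5.18+3.12)/2 × 4 = 16.6
  [8→9]: (3.12+2.73)/2 × 1 = 2.925
  Sum = 33.435 µg/mL·h
Tail: C_last/k_e = 2.73/0.135 = 20.222
AUC_0→∞ (sublingual tablet) = 33.435 + 20.222 = 53.657 µg/mL·h
F = (AUC_ev/D_ev)/(AUC_iv/D_iv) = (53.657/300)/(154/150) = 0.178857/1.02667 = 0.1742

F = 0.174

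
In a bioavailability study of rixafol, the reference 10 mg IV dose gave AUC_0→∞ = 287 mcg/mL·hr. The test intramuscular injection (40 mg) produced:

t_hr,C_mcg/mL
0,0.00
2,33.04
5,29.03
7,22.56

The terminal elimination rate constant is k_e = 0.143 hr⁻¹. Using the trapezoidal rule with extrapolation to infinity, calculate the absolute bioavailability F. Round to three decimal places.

Trapezoidal AUC_0→7 (intramuscular injection):
  [0→2]: (0.00+33.04)/2 × 2 = 33.04
  [2→5]: (33.04+29.03)/2 × 3 = 93.105
  [5→7]: (29.03+22.56)/2 × 2 = 51.59
  Sum = 177.735 mcg/mL·hr
Tail: C_last/k_e = 22.56/0.143 = 157.762
AUC_0→∞ (intramuscular injection) = 177.735 + 157.762 = 335.497 mcg/mL·hr
F = (AUC_ev/D_ev)/(AUC_iv/D_iv) = (335.497/40)/(287/10) = 8.387425/28.7 = 0.2922

F = 0.292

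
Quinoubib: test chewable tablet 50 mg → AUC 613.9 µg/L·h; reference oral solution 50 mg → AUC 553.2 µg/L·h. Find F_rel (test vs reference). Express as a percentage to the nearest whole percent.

F_rel = 111%

F_rel = (AUC_test/D_test) / (AUC_ref/D_ref)
      = (613.9/50) / (553.2/50)
      = 12.278 / 11.064 = 1.1097 = 110.97%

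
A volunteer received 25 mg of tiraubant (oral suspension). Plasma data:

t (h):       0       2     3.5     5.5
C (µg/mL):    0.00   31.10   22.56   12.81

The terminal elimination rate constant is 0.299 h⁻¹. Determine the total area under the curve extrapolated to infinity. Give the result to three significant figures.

AUC = 150 µg/mL·h

Trapezoidal AUC_0→5.5:
  [0→2]: (0.00+31.10)/2 × 2 = 31.1
  [2→3.5]: (31.10+22.56)/2 × 1.5 = 40.245
  [3.5→5.5]: (22.56+12.81)/2 × 2 = 35.37
  Sum = 106.715 µg/mL·h
Extrapolated tail: C_last / k_e = 12.81 / 0.299 = 42.843
AUC_0→∞ = 106.715 + 42.843 = 149.558 µg/mL·h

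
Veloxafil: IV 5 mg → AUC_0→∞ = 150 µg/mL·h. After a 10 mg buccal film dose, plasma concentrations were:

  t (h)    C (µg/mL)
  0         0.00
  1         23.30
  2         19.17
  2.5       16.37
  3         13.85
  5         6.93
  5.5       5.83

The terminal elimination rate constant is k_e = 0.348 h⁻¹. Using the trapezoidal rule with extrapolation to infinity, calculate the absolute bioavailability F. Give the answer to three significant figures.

Trapezoidal AUC_0→5.5 (buccal film):
  [0→1]: (0.00+23.30)/2 × 1 = 11.65
  [1→2]: (23.30+19.17)/2 × 1 = 21.235
  [2→2.5]: (19.17+16.37)/2 × 0.5 = 8.885
  [2.5→3]: (16.37+13.85)/2 × 0.5 = 7.555
  [3→5]: (13.85+6.93)/2 × 2 = 20.78
  [5→5.5]: (6.93+5.83)/2 × 0.5 = 3.19
  Sum = 73.295 µg/mL·h
Tail: C_last/k_e = 5.83/0.348 = 16.753
AUC_0→∞ (buccal film) = 73.295 + 16.753 = 90.048 µg/mL·h
F = (AUC_ev/D_ev)/(AUC_iv/D_iv) = (90.048/10)/(150/5) = 9.0048/30 = 0.3002

F = 0.300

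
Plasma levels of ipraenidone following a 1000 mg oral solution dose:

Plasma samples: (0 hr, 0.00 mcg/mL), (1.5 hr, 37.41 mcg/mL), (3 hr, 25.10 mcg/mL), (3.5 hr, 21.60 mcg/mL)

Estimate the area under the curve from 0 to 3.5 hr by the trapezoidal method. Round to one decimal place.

AUC = 86.6 mcg/mL·hr

Trapezoidal AUC_0→3.5:
  [0→1.5]: (0.00+37.41)/2 × 1.5 = 28.0575
  [1.5→3]: (37.41+25.10)/2 × 1.5 = 46.8825
  [3→3.5]: (25.10+21.60)/2 × 0.5 = 11.675
  Sum = 86.615 mcg/mL·hr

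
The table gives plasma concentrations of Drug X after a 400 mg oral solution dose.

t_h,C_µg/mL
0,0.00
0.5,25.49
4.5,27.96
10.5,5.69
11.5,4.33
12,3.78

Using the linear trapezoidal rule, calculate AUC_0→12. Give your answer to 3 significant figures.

AUC = 221 µg/mL·h

Trapezoidal AUC_0→12:
  [0→0.5]: (0.00+25.49)/2 × 0.5 = 6.3725
  [0.5→4.5]: (25.49+27.96)/2 × 4 = 106.9
  [4.5→10.5]: (27.96+5.69)/2 × 6 = 100.95
  [10.5→11.5]: (5.69+4.33)/2 × 1 = 5.01
  [11.5→12]: (4.33+3.78)/2 × 0.5 = 2.0275
  Sum = 221.26 µg/mL·h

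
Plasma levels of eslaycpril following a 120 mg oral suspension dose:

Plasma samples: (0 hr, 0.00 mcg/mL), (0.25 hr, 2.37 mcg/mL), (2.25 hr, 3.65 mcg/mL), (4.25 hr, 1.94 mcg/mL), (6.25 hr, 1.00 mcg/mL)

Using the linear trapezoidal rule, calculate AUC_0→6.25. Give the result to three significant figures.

Trapezoidal AUC_0→6.25:
  [0→0.25]: (0.00+2.37)/2 × 0.25 = 0.29625
  [0.25→2.25]: (2.37+3.65)/2 × 2 = 6.02
  [2.25→4.25]: (3.65+1.94)/2 × 2 = 5.59
  [4.25→6.25]: (1.94+1.00)/2 × 2 = 2.94
  Sum = 14.84625 mcg/mL·hr

AUC = 14.8 mcg/mL·hr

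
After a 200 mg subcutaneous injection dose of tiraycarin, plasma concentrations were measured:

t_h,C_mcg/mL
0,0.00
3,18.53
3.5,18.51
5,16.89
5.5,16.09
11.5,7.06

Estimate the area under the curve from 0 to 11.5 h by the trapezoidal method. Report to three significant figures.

AUC = 141 mcg/mL·h

Trapezoidal AUC_0→11.5:
  [0→3]: (0.00+18.53)/2 × 3 = 27.795
  [3→3.5]: (18.53+18.51)/2 × 0.5 = 9.26
  [3.5→5]: (18.51+16.89)/2 × 1.5 = 26.55
  [5→5.5]: (16.89+16.09)/2 × 0.5 = 8.245
  [5.5→11.5]: (16.09+7.06)/2 × 6 = 69.45
  Sum = 141.3 mcg/mL·h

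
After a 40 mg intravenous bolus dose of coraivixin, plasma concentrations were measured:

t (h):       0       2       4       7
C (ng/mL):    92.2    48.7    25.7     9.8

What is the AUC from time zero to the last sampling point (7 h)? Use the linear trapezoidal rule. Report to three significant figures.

Trapezoidal AUC_0→7:
  [0→2]: (92.2+48.7)/2 × 2 = 140.9
  [2→4]: (48.7+25.7)/2 × 2 = 74.4
  [4→7]: (25.7+9.8)/2 × 3 = 53.25
  Sum = 268.55 ng/mL·h

AUC = 269 ng/mL·h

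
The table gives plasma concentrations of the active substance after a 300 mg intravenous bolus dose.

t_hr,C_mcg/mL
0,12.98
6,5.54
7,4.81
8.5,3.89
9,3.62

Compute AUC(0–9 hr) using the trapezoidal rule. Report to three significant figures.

AUC = 69.1 mcg/mL·hr

Trapezoidal AUC_0→9:
  [0→6]: (12.98+5.54)/2 × 6 = 55.56
  [6→7]: (5.54+4.81)/2 × 1 = 5.175
  [7→8.5]: (4.81+3.89)/2 × 1.5 = 6.525
  [8.5→9]: (3.89+3.62)/2 × 0.5 = 1.8775
  Sum = 69.1375 mcg/mL·hr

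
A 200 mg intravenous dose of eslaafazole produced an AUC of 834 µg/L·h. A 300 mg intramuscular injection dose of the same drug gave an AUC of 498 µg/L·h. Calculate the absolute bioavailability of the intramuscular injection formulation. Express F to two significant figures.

F = (AUC_ev / D_ev) / (AUC_iv / D_iv)
  = (498/300) / (834/200)
  = 1.66 / 4.17 = 0.3981

F = 0.40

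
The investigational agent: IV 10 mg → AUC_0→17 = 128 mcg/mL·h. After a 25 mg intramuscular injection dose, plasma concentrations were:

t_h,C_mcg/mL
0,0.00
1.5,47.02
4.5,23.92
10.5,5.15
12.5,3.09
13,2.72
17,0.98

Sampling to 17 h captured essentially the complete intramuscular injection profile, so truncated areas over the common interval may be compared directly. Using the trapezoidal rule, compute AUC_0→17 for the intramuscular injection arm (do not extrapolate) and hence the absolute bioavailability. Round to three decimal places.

Trapezoidal AUC_0→17 (intramuscular injection):
  [0→1.5]: (0.00+47.02)/2 × 1.5 = 35.265
  [1.5→4.5]: (47.02+23.92)/2 × 3 = 106.41
  [4.5→10.5]: (23.92+5.15)/2 × 6 = 87.21
  [10.5→12.5]: (5.15+3.09)/2 × 2 = 8.24
  [12.5→13]: (3.09+2.72)/2 × 0.5 = 1.4525
  [13→17]: (2.72+0.98)/2 × 4 = 7.4
  Sum = 245.9775 mcg/mL·h
F = (AUC_ev/D_ev)/(AUC_iv/D_iv) = (245.9775/25)/(128/10) = 9.8391/12.8 = 0.7687

F = 0.769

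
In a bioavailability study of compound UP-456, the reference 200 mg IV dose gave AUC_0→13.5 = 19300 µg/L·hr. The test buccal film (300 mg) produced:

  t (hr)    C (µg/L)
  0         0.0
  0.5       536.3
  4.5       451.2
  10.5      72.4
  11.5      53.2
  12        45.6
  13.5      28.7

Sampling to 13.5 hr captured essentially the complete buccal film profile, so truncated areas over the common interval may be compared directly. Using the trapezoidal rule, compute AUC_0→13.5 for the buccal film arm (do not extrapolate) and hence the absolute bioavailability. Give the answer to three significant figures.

Trapezoidal AUC_0→13.5 (buccal film):
  [0→0.5]: (0.0+536.3)/2 × 0.5 = 134.075
  [0.5→4.5]: (536.3+451.2)/2 × 4 = 1975.0
  [4.5→10.5]: (451.2+72.4)/2 × 6 = 1570.8
  [10.5→11.5]: (72.4+53.2)/2 × 1 = 62.8
  [11.5→12]: (53.2+45.6)/2 × 0.5 = 24.7
  [12→13.5]: (45.6+28.7)/2 × 1.5 = 55.725
  Sum = 3823.1 µg/L·hr
F = (AUC_ev/D_ev)/(AUC_iv/D_iv) = (3823.1/300)/(19300/200) = 12.7437/96.5 = 0.1321

F = 0.132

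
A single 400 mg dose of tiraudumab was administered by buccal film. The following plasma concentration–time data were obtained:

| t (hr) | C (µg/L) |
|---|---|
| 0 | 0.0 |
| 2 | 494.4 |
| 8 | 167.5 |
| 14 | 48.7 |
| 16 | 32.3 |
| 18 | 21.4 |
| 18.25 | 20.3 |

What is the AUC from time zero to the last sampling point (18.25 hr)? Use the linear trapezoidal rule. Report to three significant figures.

AUC = 3270 µg/L·hr

Trapezoidal AUC_0→18.25:
  [0→2]: (0.0+494.4)/2 × 2 = 494.4
  [2→8]: (494.4+167.5)/2 × 6 = 1985.7
  [8→14]: (167.5+48.7)/2 × 6 = 648.6
  [14→16]: (48.7+32.3)/2 × 2 = 81.0
  [16→18]: (32.3+21.4)/2 × 2 = 53.7
  [18→18.25]: (21.4+20.3)/2 × 0.25 = 5.2125
  Sum = 3268.6125 µg/L·hr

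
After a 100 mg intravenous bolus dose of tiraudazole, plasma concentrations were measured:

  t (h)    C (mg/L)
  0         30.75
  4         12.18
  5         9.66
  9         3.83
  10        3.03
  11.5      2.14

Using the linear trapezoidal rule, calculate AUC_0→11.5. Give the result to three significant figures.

Trapezoidal AUC_0→11.5:
  [0→4]: (30.75+12.18)/2 × 4 = 85.86
  [4→5]: (12.18+9.66)/2 × 1 = 10.92
  [5→9]: (9.66+3.83)/2 × 4 = 26.98
  [9→10]: (3.83+3.03)/2 × 1 = 3.43
  [10→11.5]: (3.03+2.14)/2 × 1.5 = 3.8775
  Sum = 131.0675 mg/L·h

AUC = 131 mg/L·h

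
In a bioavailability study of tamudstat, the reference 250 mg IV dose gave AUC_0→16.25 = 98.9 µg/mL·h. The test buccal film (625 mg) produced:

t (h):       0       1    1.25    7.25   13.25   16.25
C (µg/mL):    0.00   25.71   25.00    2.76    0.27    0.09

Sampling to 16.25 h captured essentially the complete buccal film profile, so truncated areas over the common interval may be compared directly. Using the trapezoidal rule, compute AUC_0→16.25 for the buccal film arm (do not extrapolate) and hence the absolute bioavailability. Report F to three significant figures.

Trapezoidal AUC_0→16.25 (buccal film):
  [0→1]: (0.00+25.71)/2 × 1 = 12.855
  [1→1.25]: (25.71+25.00)/2 × 0.25 = 6.33875
  [1.25→7.25]: (25.00+2.76)/2 × 6 = 83.28
  [7.25→13.25]: (2.76+0.27)/2 × 6 = 9.09
  [13.25→16.25]: (0.27+0.09)/2 × 3 = 0.54
  Sum = 112.10375 µg/mL·h
F = (AUC_ev/D_ev)/(AUC_iv/D_iv) = (112.10375/625)/(98.9/250) = 0.179366/0.3956 = 0.4534

F = 0.453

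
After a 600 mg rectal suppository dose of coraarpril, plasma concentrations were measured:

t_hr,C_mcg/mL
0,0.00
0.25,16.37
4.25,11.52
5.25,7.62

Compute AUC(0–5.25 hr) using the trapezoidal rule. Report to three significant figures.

AUC = 67.4 mcg/mL·hr

Trapezoidal AUC_0→5.25:
  [0→0.25]: (0.00+16.37)/2 × 0.25 = 2.04625
  [0.25→4.25]: (16.37+11.52)/2 × 4 = 55.78
  [4.25→5.25]: (11.52+7.62)/2 × 1 = 9.57
  Sum = 67.39625 mcg/mL·hr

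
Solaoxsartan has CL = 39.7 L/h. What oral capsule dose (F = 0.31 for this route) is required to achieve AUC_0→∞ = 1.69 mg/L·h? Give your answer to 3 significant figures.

Dose = CL × AUC_0→∞ / F
     = 39.7 × 1.69 / 0.31 = 216.429 mg

Dose = 216 mg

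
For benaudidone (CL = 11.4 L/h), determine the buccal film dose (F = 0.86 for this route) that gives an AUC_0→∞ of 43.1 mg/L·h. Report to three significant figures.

Dose = 571 mg

Dose = CL × AUC_0→∞ / F
     = 11.4 × 43.1 / 0.86 = 571.326 mg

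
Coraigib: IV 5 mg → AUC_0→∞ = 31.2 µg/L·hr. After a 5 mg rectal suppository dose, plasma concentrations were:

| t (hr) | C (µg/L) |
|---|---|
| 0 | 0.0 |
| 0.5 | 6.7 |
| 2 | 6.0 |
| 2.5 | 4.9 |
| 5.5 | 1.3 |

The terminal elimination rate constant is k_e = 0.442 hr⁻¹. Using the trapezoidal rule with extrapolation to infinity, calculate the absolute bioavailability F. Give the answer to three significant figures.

Trapezoidal AUC_0→5.5 (rectal suppository):
  [0→0.5]: (0.0+6.7)/2 × 0.5 = 1.675
  [0.5→2]: (6.7+6.0)/2 × 1.5 = 9.525
  [2→2.5]: (6.0+4.9)/2 × 0.5 = 2.725
  [2.5→5.5]: (4.9+1.3)/2 × 3 = 9.3
  Sum = 23.225 µg/L·hr
Tail: C_last/k_e = 1.3/0.442 = 2.941
AUC_0→∞ (rectal suppository) = 23.225 + 2.941 = 26.166 µg/L·hr
F = (AUC_ev/D_ev)/(AUC_iv/D_iv) = (26.166/5)/(31.2/5) = 5.2332/6.24 = 0.8387

F = 0.839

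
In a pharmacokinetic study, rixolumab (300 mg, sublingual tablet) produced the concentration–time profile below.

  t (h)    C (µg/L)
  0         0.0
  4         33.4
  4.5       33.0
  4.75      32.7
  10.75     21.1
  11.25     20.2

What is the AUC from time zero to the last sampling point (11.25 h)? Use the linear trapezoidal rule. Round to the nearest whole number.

Trapezoidal AUC_0→11.25:
  [0→4]: (0.0+33.4)/2 × 4 = 66.8
  [4→4.5]: (33.4+33.0)/2 × 0.5 = 16.6
  [4.5→4.75]: (33.0+32.7)/2 × 0.25 = 8.2125
  [4.75→10.75]: (32.7+21.1)/2 × 6 = 161.4
  [10.75→11.25]: (21.1+20.2)/2 × 0.5 = 10.325
  Sum = 263.3375 µg/L·h

AUC = 263 µg/L·h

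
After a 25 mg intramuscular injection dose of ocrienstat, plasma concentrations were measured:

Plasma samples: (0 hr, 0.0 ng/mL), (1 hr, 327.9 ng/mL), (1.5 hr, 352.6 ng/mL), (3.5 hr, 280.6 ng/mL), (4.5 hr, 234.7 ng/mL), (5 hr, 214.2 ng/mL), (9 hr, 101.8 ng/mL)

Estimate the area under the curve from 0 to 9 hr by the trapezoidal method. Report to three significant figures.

AUC = 1970 ng/mL·hr

Trapezoidal AUC_0→9:
  [0→1]: (0.0+327.9)/2 × 1 = 163.95
  [1→1.5]: (327.9+352.6)/2 × 0.5 = 170.125
  [1.5→3.5]: (352.6+280.6)/2 × 2 = 633.2
  [3.5→4.5]: (280.6+234.7)/2 × 1 = 257.65
  [4.5→5]: (234.7+214.2)/2 × 0.5 = 112.225
  [5→9]: (214.2+101.8)/2 × 4 = 632.0
  Sum = 1969.15 ng/mL·hr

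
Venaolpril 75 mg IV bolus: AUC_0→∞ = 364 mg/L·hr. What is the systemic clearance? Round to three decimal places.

CL = 0.206 L/hr

CL = Dose_iv / AUC_0→∞
   = 75 / 364 = 0.206044 L/hr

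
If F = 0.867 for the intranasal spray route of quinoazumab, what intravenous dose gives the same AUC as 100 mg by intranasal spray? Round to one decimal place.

D_iv = 86.7 mg

Systemic exposure from an extravascular dose = F × D_ev, so the equivalent IV dose is F × D_ev.
D_iv = F × D_ev = 0.867 × 100 = 86.7 mg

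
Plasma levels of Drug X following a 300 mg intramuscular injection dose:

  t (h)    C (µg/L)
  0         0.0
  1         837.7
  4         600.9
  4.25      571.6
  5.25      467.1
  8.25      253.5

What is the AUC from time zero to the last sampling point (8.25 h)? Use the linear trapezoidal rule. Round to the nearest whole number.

Trapezoidal AUC_0→8.25:
  [0→1]: (0.0+837.7)/2 × 1 = 418.85
  [1→4]: (837.7+600.9)/2 × 3 = 2157.9
  [4→4.25]: (600.9+571.6)/2 × 0.25 = 146.5625
  [4.25→5.25]: (571.6+467.1)/2 × 1 = 519.35
  [5.25→8.25]: (467.1+253.5)/2 × 3 = 1080.9
  Sum = 4323.5625 µg/L·h

AUC = 4324 µg/L·h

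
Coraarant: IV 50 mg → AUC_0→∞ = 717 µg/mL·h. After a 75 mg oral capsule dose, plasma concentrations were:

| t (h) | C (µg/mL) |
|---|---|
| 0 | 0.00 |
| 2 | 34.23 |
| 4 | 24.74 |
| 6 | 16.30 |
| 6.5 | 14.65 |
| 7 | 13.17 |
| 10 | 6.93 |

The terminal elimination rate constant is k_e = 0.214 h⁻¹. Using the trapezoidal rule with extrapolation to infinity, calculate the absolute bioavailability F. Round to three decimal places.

Trapezoidal AUC_0→10 (oral capsule):
  [0→2]: (0.00+34.23)/2 × 2 = 34.23
  [2→4]: (34.23+24.74)/2 × 2 = 58.97
  [4→6]: (24.74+16.30)/2 × 2 = 41.04
  [6→6.5]: (16.30+14.65)/2 × 0.5 = 7.7375
  [6.5→7]: (14.65+13.17)/2 × 0.5 = 6.955
  [7→10]: (13.17+6.93)/2 × 3 = 30.15
  Sum = 179.0825 µg/mL·h
Tail: C_last/k_e = 6.93/0.214 = 32.383
AUC_0→∞ (oral capsule) = 179.0825 + 32.383 = 211.4655 µg/mL·h
F = (AUC_ev/D_ev)/(AUC_iv/D_iv) = (211.4655/75)/(717/50) = 2.81954/14.34 = 0.1966

F = 0.197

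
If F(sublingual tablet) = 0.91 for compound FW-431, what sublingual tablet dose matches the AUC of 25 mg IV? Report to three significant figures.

For equal systemic exposure: F × D_ev = D_iv
D_ev = D_iv / F = 25 / 0.91 = 27.4725 mg

D_sublingual = 27.5 mg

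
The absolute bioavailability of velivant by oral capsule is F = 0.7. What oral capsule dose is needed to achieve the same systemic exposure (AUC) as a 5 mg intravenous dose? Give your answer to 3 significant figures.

For equal systemic exposure: F × D_ev = D_iv
D_ev = D_iv / F = 5 / 0.7 = 7.14286 mg

D_oral = 7.14 mg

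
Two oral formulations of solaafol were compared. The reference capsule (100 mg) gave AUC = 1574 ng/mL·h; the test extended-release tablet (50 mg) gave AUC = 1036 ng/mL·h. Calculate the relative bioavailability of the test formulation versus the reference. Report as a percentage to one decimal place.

F_rel = (AUC_test/D_test) / (AUC_ref/D_ref)
      = (1036/50) / (1574/100)
      = 20.72 / 15.74 = 1.3164 = 131.64%

F_rel = 131.6%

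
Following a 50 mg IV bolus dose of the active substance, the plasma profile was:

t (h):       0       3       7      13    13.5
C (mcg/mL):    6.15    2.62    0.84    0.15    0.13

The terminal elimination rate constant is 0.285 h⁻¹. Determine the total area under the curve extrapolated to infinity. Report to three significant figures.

AUC = 23.6 mcg/mL·h

Trapezoidal AUC_0→13.5:
  [0→3]: (6.15+2.62)/2 × 3 = 13.155
  [3→7]: (2.62+0.84)/2 × 4 = 6.92
  [7→13]: (0.84+0.15)/2 × 6 = 2.97
  [13→13.5]: (0.15+0.13)/2 × 0.5 = 0.07
  Sum = 23.115 mcg/mL·h
Extrapolated tail: C_last / k_e = 0.13 / 0.285 = 0.456
AUC_0→∞ = 23.115 + 0.456 = 23.571 mcg/mL·h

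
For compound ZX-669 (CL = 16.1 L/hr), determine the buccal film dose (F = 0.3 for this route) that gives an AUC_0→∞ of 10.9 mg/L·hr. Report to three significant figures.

Dose = 585 mg

Dose = CL × AUC_0→∞ / F
     = 16.1 × 10.9 / 0.3 = 584.967 mg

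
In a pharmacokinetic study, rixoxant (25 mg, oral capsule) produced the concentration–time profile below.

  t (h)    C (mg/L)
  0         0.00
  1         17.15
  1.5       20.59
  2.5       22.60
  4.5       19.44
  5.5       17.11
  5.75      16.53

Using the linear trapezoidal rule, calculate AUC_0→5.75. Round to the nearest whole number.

Trapezoidal AUC_0→5.75:
  [0→1]: (0.00+17.15)/2 × 1 = 8.575
  [1→1.5]: (17.15+20.59)/2 × 0.5 = 9.435
  [1.5→2.5]: (20.59+22.60)/2 × 1 = 21.595
  [2.5→4.5]: (22.60+19.44)/2 × 2 = 42.04
  [4.5→5.5]: (19.44+17.11)/2 × 1 = 18.275
  [5.5→5.75]: (17.11+16.53)/2 × 0.25 = 4.205
  Sum = 104.125 mg/L·h

AUC = 104 mg/L·h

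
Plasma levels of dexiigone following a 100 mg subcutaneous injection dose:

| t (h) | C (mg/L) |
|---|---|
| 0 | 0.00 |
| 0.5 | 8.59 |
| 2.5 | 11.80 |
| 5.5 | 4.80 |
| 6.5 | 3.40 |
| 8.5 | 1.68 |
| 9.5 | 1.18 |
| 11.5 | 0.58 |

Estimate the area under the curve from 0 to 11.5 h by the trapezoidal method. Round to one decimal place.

AUC = 59.8 mg/L·h

Trapezoidal AUC_0→11.5:
  [0→0.5]: (0.00+8.59)/2 × 0.5 = 2.1475
  [0.5→2.5]: (8.59+11.80)/2 × 2 = 20.39
  [2.5→5.5]: (11.80+4.80)/2 × 3 = 24.9
  [5.5→6.5]: (4.80+3.40)/2 × 1 = 4.1
  [6.5→8.5]: (3.40+1.68)/2 × 2 = 5.08
  [8.5→9.5]: (1.68+1.18)/2 × 1 = 1.43
  [9.5→11.5]: (1.18+0.58)/2 × 2 = 1.76
  Sum = 59.8075 mg/L·h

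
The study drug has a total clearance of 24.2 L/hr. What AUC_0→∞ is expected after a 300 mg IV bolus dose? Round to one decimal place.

AUC_0→∞ = Dose_iv / CL
        = 300 / 24.2 = 12.3967 mg/L·hr

AUC = 12.4 mg/L·hr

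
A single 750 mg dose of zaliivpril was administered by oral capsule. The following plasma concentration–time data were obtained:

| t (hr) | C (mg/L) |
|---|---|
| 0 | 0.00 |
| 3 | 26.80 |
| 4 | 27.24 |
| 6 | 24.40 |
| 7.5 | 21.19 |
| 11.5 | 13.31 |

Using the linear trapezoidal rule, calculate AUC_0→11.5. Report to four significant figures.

AUC = 222.1 mg/L·hr

Trapezoidal AUC_0→11.5:
  [0→3]: (0.00+26.80)/2 × 3 = 40.2
  [3→4]: (26.80+27.24)/2 × 1 = 27.02
  [4→6]: (27.24+24.40)/2 × 2 = 51.64
  [6→7.5]: (24.40+21.19)/2 × 1.5 = 34.1925
  [7.5→11.5]: (21.19+13.31)/2 × 4 = 69.0
  Sum = 222.0525 mg/L·hr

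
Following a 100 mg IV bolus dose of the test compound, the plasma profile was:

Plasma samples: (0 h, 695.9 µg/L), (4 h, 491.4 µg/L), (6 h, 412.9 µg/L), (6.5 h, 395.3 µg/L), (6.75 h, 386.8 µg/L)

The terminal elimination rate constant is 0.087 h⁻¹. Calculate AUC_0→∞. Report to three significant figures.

Trapezoidal AUC_0→6.75:
  [0→4]: (695.9+491.4)/2 × 4 = 2374.6
  [4→6]: (491.4+412.9)/2 × 2 = 904.3
  [6→6.5]: (412.9+395.3)/2 × 0.5 = 202.05
  [6.5→6.75]: (395.3+386.8)/2 × 0.25 = 97.7625
  Sum = 3578.7125 µg/L·h
Extrapolated tail: C_last / k_e = 386.8 / 0.087 = 4445.977
AUC_0→∞ = 3578.7125 + 4445.977 = 8024.6895 µg/L·h

AUC = 8020 µg/L·h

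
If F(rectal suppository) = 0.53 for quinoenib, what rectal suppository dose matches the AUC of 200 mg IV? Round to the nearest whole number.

D_rectal = 377 mg

For equal systemic exposure: F × D_ev = D_iv
D_ev = D_iv / F = 200 / 0.53 = 377.358 mg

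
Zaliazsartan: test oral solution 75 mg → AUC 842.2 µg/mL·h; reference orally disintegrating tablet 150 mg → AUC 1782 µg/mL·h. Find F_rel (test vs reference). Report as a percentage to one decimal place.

F_rel = 94.5%

F_rel = (AUC_test/D_test) / (AUC_ref/D_ref)
      = (842.2/75) / (1782/150)
      = 11.2293 / 11.88 = 0.9452 = 94.52%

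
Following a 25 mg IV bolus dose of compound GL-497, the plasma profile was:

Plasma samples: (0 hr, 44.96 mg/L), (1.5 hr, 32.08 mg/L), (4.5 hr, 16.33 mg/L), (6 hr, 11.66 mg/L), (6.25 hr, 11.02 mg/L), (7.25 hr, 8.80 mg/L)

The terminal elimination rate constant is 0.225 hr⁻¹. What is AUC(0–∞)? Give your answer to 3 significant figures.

AUC = 203 mg/L·hr

Trapezoidal AUC_0→7.25:
  [0→1.5]: (44.96+32.08)/2 × 1.5 = 57.78
  [1.5→4.5]: (32.08+16.33)/2 × 3 = 72.615
  [4.5→6]: (16.33+11.66)/2 × 1.5 = 20.9925
  [6→6.25]: (11.66+11.02)/2 × 0.25 = 2.835
  [6.25→7.25]: (11.02+8.80)/2 × 1 = 9.91
  Sum = 164.1325 mg/L·hr
Extrapolated tail: C_last / k_e = 8.80 / 0.225 = 39.111
AUC_0→∞ = 164.1325 + 39.111 = 203.2435 mg/L·hr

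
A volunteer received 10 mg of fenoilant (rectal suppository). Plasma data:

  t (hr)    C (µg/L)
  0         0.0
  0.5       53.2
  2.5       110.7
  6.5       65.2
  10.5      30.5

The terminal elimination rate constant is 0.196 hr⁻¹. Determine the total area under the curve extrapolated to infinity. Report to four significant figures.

Trapezoidal AUC_0→10.5:
  [0→0.5]: (0.0+53.2)/2 × 0.5 = 13.3
  [0.5→2.5]: (53.2+110.7)/2 × 2 = 163.9
  [2.5→6.5]: (110.7+65.2)/2 × 4 = 351.8
  [6.5→10.5]: (65.2+30.5)/2 × 4 = 191.4
  Sum = 720.4 µg/L·hr
Extrapolated tail: C_last / k_e = 30.5 / 0.196 = 155.612
AUC_0→∞ = 720.4 + 155.612 = 876.012 µg/L·hr

AUC = 876.0 µg/L·hr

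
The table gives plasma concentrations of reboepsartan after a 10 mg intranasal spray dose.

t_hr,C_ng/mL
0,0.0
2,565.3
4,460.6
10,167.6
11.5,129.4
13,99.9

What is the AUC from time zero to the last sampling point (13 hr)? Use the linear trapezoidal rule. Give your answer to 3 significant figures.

AUC = 3870 ng/mL·hr

Trapezoidal AUC_0→13:
  [0→2]: (0.0+565.3)/2 × 2 = 565.3
  [2→4]: (565.3+460.6)/2 × 2 = 1025.9
  [4→10]: (460.6+167.6)/2 × 6 = 1884.6
  [10→11.5]: (167.6+129.4)/2 × 1.5 = 222.75
  [11.5→13]: (129.4+99.9)/2 × 1.5 = 171.975
  Sum = 3870.525 ng/mL·hr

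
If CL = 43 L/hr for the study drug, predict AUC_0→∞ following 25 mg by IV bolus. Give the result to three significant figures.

AUC = 0.581 mg/L·hr

AUC_0→∞ = Dose_iv / CL
        = 25 / 43 = 0.581395 mg/L·hr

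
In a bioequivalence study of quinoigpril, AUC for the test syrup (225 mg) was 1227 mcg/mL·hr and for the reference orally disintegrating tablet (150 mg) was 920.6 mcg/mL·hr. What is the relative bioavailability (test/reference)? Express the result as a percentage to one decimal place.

F_rel = (AUC_test/D_test) / (AUC_ref/D_ref)
      = (1227/225) / (920.6/150)
      = 5.45333 / 6.13733 = 0.8886 = 88.86%

F_rel = 88.9%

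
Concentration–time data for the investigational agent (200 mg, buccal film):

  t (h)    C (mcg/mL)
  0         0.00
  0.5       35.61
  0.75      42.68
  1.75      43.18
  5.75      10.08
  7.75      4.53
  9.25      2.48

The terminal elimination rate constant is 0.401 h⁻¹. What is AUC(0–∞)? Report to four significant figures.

AUC = 194.2 mcg/mL·h

Trapezoidal AUC_0→9.25:
  [0→0.5]: (0.00+35.61)/2 × 0.5 = 8.9025
  [0.5→0.75]: (35.61+42.68)/2 × 0.25 = 9.78625
  [0.75→1.75]: (42.68+43.18)/2 × 1 = 42.93
  [1.75→5.75]: (43.18+10.08)/2 × 4 = 106.52
  [5.75→7.75]: (10.08+4.53)/2 × 2 = 14.61
  [7.75→9.25]: (4.53+2.48)/2 × 1.5 = 5.2575
  Sum = 188.00625 mcg/mL·h
Extrapolated tail: C_last / k_e = 2.48 / 0.401 = 6.185
AUC_0→∞ = 188.00625 + 6.185 = 194.19125 mcg/mL·h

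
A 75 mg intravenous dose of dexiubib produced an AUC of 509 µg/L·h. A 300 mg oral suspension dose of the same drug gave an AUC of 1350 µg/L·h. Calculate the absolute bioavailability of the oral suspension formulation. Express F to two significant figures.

F = 0.66

F = (AUC_ev / D_ev) / (AUC_iv / D_iv)
  = (1350/300) / (509/75)
  = 4.5 / 6.78667 = 0.6631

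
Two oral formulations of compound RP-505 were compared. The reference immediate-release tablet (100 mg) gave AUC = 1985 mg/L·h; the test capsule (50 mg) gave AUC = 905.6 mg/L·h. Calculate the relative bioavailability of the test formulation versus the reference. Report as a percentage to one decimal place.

F_rel = 91.2%

F_rel = (AUC_test/D_test) / (AUC_ref/D_ref)
      = (905.6/50) / (1985/100)
      = 18.112 / 19.85 = 0.9124 = 91.24%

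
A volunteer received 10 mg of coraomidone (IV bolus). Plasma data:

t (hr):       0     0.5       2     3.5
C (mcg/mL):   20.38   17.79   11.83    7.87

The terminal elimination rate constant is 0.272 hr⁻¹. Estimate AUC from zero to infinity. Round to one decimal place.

Trapezoidal AUC_0→3.5:
  [0→0.5]: (20.38+17.79)/2 × 0.5 = 9.5425
  [0.5→2]: (17.79+11.83)/2 × 1.5 = 22.215
  [2→3.5]: (11.83+7.87)/2 × 1.5 = 14.775
  Sum = 46.5325 mcg/mL·hr
Extrapolated tail: C_last / k_e = 7.87 / 0.272 = 28.934
AUC_0→∞ = 46.5325 + 28.934 = 75.4665 mcg/mL·hr

AUC = 75.5 mcg/mL·hr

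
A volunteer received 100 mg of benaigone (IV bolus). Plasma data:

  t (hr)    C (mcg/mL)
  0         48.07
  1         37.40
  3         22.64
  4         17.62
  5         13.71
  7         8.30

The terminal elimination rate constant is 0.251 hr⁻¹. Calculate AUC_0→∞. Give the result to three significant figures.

Trapezoidal AUC_0→7:
  [0→1]: (48.07+37.40)/2 × 1 = 42.735
  [1→3]: (37.40+22.64)/2 × 2 = 60.04
  [3→4]: (22.64+17.62)/2 × 1 = 20.13
  [4→5]: (17.62+13.71)/2 × 1 = 15.665
  [5→7]: (13.71+8.30)/2 × 2 = 22.01
  Sum = 160.58 mcg/mL·hr
Extrapolated tail: C_last / k_e = 8.30 / 0.251 = 33.068
AUC_0→∞ = 160.58 + 33.068 = 193.648 mcg/mL·hr

AUC = 194 mcg/mL·hr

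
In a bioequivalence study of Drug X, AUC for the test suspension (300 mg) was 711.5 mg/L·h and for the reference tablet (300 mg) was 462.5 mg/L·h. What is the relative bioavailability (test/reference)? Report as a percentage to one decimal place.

F_rel = 153.8%

F_rel = (AUC_test/D_test) / (AUC_ref/D_ref)
      = (711.5/300) / (462.5/300)
      = 2.37167 / 1.54167 = 1.5384 = 153.84%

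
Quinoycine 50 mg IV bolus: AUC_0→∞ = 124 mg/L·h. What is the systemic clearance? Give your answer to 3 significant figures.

CL = 0.403 L/h

CL = Dose_iv / AUC_0→∞
   = 50 / 124 = 0.403226 L/h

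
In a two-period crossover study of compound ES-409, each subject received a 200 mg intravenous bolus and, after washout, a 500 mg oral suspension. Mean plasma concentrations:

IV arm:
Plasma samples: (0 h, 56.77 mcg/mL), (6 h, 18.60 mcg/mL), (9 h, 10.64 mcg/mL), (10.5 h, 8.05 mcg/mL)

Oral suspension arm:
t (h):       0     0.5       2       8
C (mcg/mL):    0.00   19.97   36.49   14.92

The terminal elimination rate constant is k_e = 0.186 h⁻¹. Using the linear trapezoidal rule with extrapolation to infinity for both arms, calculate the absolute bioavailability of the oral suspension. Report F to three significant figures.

F = 0.344

Trapezoidal AUC_0→10.5 (IV):
  [0→6]: (56.77+18.60)/2 × 6 = 226.11
  [6→9]: (18.60+10.64)/2 × 3 = 43.86
  [9→10.5]: (10.64+8.05)/2 × 1.5 = 14.0175
  Sum = 283.9875 mcg/mL·h
IV tail: 8.05/0.186 = 43.280; AUC_iv,0→∞ = 283.9875 + 43.280 = 327.2675 mcg/mL·h
Trapezoidal AUC_0→8 (oral suspension):
  [0→0.5]: (0.00+19.97)/2 × 0.5 = 4.9925
  [0.5→2]: (19.97+36.49)/2 × 1.5 = 42.345
  [2→8]: (36.49+14.92)/2 × 6 = 154.23
  Sum = 201.5675 mcg/mL·h
oral suspension tail: 14.92/0.186 = 80.215; AUC_ev,0→∞ = 201.5675 + 80.215 = 281.7825 mcg/mL·h
F = (AUC_ev/D_ev)/(AUC_iv/D_iv) = (281.7825/500)/(327.2675/200) = 0.563565/1.6363375 = 0.3444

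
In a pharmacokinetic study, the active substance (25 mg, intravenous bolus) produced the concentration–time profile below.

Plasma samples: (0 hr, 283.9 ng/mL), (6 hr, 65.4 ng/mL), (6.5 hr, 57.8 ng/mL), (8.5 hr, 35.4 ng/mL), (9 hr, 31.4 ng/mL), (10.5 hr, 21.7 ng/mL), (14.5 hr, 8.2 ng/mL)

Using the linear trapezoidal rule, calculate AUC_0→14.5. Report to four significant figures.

AUC = 1288 ng/mL·hr

Trapezoidal AUC_0→14.5:
  [0→6]: (283.9+65.4)/2 × 6 = 1047.9
  [6→6.5]: (65.4+57.8)/2 × 0.5 = 30.8
  [6.5→8.5]: (57.8+35.4)/2 × 2 = 93.2
  [8.5→9]: (35.4+31.4)/2 × 0.5 = 16.7
  [9→10.5]: (31.4+21.7)/2 × 1.5 = 39.825
  [10.5→14.5]: (21.7+8.2)/2 × 4 = 59.8
  Sum = 1288.225 ng/mL·hr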